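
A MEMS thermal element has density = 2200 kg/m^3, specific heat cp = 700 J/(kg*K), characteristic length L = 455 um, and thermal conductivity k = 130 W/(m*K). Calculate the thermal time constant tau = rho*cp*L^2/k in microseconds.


Step 1: Convert L to m: L = 455e-6 m
Step 2: L^2 = (455e-6)^2 = 2.07025e-07 m^2
Step 3: tau = 2200 * 700 * 2.07025e-07 / 130 = 2.45245e-03 s
Step 4: Convert to microseconds (multiply by 1e6).
tau = 2452.45 us


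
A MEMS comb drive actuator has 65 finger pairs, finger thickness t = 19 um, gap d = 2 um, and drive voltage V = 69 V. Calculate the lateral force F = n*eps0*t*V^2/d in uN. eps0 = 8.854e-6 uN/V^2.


Step 1: Parameters: n=65, eps0=8.854e-6 uN/V^2, t=19 um, V=69 V, d=2 um
Step 2: V^2 = 4761
Step 3: F = 65 * 8.854e-6 * 19 * 4761 / 2
F = 26.03 uN


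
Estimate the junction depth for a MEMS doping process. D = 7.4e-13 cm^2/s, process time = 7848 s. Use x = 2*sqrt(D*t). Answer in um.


Step 1: Compute D*t = 7.4e-13 * 7848 = 5.80752e-09 cm^2
Step 2: sqrt(D*t) = 7.62071e-05 cm
Step 3: x = 2 * 7.62071e-05 cm = 1.524142e-04 cm
Step 4: Convert to um (1 cm = 1e4 um): x = 1.524 um


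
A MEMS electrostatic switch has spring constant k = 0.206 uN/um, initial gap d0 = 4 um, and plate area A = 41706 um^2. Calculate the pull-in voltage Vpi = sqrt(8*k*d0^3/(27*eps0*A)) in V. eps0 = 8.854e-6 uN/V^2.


Step 1: Compute numerator: 8 * k * d0^3 = 8 * 0.206 * 4^3 = 105.472
Step 2: Compute denominator: 27 * eps0 * A = 27 * 8.854e-6 * 41706 = 9.970153
Step 3: Vpi = sqrt(105.472 / 9.970153)
Vpi = 3.25 V


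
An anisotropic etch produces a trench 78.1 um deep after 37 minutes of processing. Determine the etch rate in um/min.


Step 1: Etch rate = depth / time
Step 2: rate = 78.1 / 37
rate = 2.111 um/min


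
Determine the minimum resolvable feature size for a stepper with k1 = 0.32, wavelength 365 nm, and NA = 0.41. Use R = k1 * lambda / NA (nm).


Step 1: Identify values: k1 = 0.32, lambda = 365 nm, NA = 0.41
Step 2: R = k1 * lambda / NA
R = 0.32 * 365 / 0.41
R = 284.9 nm


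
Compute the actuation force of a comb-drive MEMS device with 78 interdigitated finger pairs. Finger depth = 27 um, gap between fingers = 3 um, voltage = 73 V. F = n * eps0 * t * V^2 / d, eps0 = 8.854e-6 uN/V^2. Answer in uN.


Step 1: Parameters: n=78, eps0=8.854e-6 uN/V^2, t=27 um, V=73 V, d=3 um
Step 2: V^2 = 5329
Step 3: F = 78 * 8.854e-6 * 27 * 5329 / 3
F = 33.122 uN


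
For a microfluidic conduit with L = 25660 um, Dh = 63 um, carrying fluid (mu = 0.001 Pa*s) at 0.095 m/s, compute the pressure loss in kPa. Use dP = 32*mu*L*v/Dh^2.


Step 1: Convert to SI: L = 25660e-6 m, Dh = 63e-6 m
Step 2: dP = 32 * 0.001 * 25660e-6 * 0.095 / (63e-6)^2
Step 3: dP = 19653.92 Pa
Step 4: Convert to kPa: dP = 19.65 kPa


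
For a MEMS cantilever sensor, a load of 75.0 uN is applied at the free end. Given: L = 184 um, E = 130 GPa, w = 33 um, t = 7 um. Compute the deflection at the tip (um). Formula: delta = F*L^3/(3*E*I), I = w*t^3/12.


Step 1: Calculate the second moment of area.
I = w * t^3 / 12 = 33 * 7^3 / 12 = 943.25 um^4
Step 2: Convert E to consistent units (1 GPa = 1000 uN/um^2).
E = 130 GPa = 130000 uN/um^2
Step 3: Calculate tip deflection.
delta = F * L^3 / (3 * E * I)
delta = 75.0 * 184^3 / (3 * 130000 * 943.25)
delta = 1.2701 um


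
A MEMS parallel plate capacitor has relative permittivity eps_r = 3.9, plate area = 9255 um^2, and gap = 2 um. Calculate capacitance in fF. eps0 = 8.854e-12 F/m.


Step 1: Convert area to m^2: A = 9255e-12 m^2
Step 2: Convert gap to m: d = 2e-6 m
Step 3: C = eps0 * eps_r * A / d
C = 8.854e-12 * 3.9 * 9255e-12 / 2e-6
Step 4: Convert to fF (multiply by 1e15).
C = 159.79 fF


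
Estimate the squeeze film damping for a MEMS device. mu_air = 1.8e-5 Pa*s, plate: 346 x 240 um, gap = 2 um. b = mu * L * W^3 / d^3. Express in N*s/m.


Step 1: Convert to SI.
L = 346e-6 m, W = 240e-6 m, d = 2e-6 m
Step 2: W^3 = (240e-6)^3 = 1.38e-11 m^3
Step 3: d^3 = (2e-6)^3 = 8.00e-18 m^3
Step 4: b = 1.8e-5 * 346e-6 * 1.38e-11 / 8.00e-18
b = 1.08e-02 N*s/m


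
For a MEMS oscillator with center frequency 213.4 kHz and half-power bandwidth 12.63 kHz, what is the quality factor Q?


Step 1: Q = f0 / bandwidth
Step 2: Q = 213.4 / 12.63
Q = 16.9


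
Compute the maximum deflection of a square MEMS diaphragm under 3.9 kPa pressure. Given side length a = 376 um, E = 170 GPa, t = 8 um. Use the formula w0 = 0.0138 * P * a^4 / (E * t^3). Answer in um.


Step 1: Convert pressure to compatible units (E is in GPa, so P in GPa).
P = 3.9 kPa = 3.9e-6 GPa
Step 2: Compute numerator: 0.0138 * P * a^4.
a^4 = 376^4 = 19987173376
numerator = 0.0138 * 3.9e-6 * 19987173376 = 1.0757e+03
Step 3: Compute denominator: E * t^3 = 170 * 8^3 = 87040
Step 4: w0 = numerator / denominator = 1.0757e+03 / 87040 = 0.0124 um


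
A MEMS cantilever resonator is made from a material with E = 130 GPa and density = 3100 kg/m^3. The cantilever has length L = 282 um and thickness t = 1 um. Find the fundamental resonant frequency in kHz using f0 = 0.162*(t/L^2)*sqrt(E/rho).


Step 1: Convert units to SI.
t_SI = 1e-6 m, L_SI = 282e-6 m
Step 2: Calculate sqrt(E/rho).
sqrt(130e9 / 3100) = 6475.76 m/s
Step 3: Compute f0.
f0 = 0.162 * 1e-6 / (282e-6)^2 * 6475.76 = 13191.9 Hz = 13.19 kHz


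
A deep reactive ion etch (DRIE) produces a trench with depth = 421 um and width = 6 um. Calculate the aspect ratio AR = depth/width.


Step 1: AR = depth / width
Step 2: AR = 421 / 6
AR = 70.2


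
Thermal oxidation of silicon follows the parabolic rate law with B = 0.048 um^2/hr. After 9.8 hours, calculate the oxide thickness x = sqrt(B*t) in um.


Step 1: Compute B*t = 0.048 * 9.8 = 0.4704
Step 2: x = sqrt(0.4704)
x = 0.686 um


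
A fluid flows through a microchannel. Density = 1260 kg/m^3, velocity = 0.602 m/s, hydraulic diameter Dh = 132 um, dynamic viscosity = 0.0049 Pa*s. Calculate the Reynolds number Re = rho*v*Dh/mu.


Step 1: Convert Dh to meters: Dh = 132e-6 m
Step 2: Re = rho * v * Dh / mu
Re = 1260 * 0.602 * 132e-6 / 0.0049
Re = 20.434


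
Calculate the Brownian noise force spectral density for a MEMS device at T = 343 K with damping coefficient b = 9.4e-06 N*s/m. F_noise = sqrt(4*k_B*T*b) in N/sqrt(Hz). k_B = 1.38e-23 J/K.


Step 1: Compute 4 * k_B * T * b
= 4 * 1.38e-23 * 343 * 9.4e-06
= 1.7798e-25 N^2/Hz
Step 2: F_noise = sqrt(1.7798e-25)
F_noise = 4.22e-13 N/sqrt(Hz)


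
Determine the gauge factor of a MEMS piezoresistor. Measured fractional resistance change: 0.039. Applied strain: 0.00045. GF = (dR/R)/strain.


Step 1: Identify values.
dR/R = 0.039, strain = 0.00045
Step 2: GF = (dR/R) / strain = 0.039 / 0.00045
GF = 86.7


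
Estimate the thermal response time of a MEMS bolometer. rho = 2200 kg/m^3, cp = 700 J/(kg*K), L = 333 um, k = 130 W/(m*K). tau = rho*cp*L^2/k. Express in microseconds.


Step 1: Convert L to m: L = 333e-6 m
Step 2: L^2 = (333e-6)^2 = 1.10889e-07 m^2
Step 3: tau = 2200 * 700 * 1.10889e-07 / 130 = 1.31360815e-03 s
Step 4: Convert to microseconds (multiply by 1e6).
tau = 1313.608 us


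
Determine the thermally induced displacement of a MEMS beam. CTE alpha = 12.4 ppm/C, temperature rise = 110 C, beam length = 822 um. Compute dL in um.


Step 1: Convert CTE: alpha = 12.4 ppm/C = 12.4e-6 /C
Step 2: dL = 12.4e-6 * 110 * 822
dL = 1.1212 um


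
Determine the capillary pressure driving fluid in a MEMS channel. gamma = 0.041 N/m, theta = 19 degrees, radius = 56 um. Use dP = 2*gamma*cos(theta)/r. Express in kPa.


Step 1: cos(19 deg) = 0.9455
Step 2: Convert r to m: r = 56e-6 m
Step 3: dP = 2 * 0.041 * 0.9455 / 56e-6 = 1384.5 Pa
Step 4: Convert Pa to kPa (divide by 1000).
dP = 1.38 kPa


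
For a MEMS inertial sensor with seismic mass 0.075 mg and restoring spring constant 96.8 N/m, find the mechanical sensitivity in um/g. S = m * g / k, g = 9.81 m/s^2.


Step 1: Convert mass: m = 0.075 mg = 7.50e-08 kg
Step 2: S = m * g / k = 7.50e-08 * 9.81 / 96.8
Step 3: S = 7.60e-09 m/g
Step 4: Convert to um/g: S = 0.008 um/g


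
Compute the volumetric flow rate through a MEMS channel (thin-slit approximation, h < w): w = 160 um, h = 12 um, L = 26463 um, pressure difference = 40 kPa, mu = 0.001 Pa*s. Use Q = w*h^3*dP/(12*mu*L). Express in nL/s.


Step 1: Convert all dimensions to SI (meters).
w = 160e-6 m, h = 12e-6 m, L = 26463e-6 m, dP = 40e3 Pa
Step 2: Q = w * h^3 * dP / (12 * mu * L)
Q = 160e-6 * (12e-6)^3 * 40e3 / (12 * 0.001 * 26463e-6) = 3.482598e-11 m^3/s
Step 3: Convert Q from m^3/s to nL/s (1 m^3 = 1e12 nL, so multiply by 1e12).
Q = 34.826 nL/s


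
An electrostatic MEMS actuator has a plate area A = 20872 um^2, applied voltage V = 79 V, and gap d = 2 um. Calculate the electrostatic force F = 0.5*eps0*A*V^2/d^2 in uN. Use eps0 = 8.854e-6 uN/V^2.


Step 1: Identify parameters.
eps0 = 8.854e-6 uN/V^2, A = 20872 um^2, V = 79 V, d = 2 um
Step 2: Compute V^2 = 79^2 = 6241
Step 3: Compute d^2 = 2^2 = 4
Step 4: F = 0.5 * 8.854e-6 * 20872 * 6241 / 4
F = 144.168 uN


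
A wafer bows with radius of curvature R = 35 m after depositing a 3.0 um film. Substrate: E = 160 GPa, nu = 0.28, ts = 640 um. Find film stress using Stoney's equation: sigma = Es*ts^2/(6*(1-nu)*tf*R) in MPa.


Step 1: Compute numerator: Es * ts^2 = 160 * 640^2 = 65536000 (GPa*um^2)
Step 2: Compute denominator (R in um): 6*(1-nu)*tf*R = 6*0.72*3.0*35e6 = 453600000.0 (um^2)
Step 3: sigma (GPa) = 65536000 / 453600000.0 = 1.4448e-01 GPa
Step 4: Convert to MPa (x1000): sigma = 144.5 MPa


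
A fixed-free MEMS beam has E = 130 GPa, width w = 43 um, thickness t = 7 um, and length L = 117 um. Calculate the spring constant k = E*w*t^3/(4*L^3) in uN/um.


Step 1: Convert E to consistent units (1 GPa = 1000 uN/um^2).
E = 130 GPa = 130000 uN/um^2
Step 2: Compute t^3 = 7^3 = 343
Step 3: Compute L^3 = 117^3 = 1601613
Step 4: k = 130000 * 43 * 343 / (4 * 1601613)
k = 299.2873 uN/um


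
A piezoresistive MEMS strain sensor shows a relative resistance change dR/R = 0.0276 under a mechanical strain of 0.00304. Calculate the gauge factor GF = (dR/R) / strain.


Step 1: Identify values.
dR/R = 0.0276, strain = 0.00304
Step 2: GF = (dR/R) / strain = 0.0276 / 0.00304
GF = 9.1


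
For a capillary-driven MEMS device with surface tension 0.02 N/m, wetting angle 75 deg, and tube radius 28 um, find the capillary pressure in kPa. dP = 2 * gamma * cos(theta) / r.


Step 1: cos(75 deg) = 0.2588
Step 2: Convert r to m: r = 28e-6 m
Step 3: dP = 2 * 0.02 * 0.2588 / 28e-6 = 369.7 Pa
Step 4: Convert Pa to kPa (divide by 1000).
dP = 0.37 kPa


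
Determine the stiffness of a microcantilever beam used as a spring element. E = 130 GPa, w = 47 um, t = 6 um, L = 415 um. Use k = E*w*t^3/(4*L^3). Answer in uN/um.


Step 1: Convert E to consistent units (1 GPa = 1000 uN/um^2).
E = 130 GPa = 130000 uN/um^2
Step 2: Compute t^3 = 6^3 = 216
Step 3: Compute L^3 = 415^3 = 71473375
Step 4: k = 130000 * 47 * 216 / (4 * 71473375)
k = 4.6163 uN/um


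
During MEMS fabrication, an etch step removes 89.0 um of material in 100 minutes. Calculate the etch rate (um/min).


Step 1: Etch rate = depth / time
Step 2: rate = 89.0 / 100
rate = 0.89 um/min


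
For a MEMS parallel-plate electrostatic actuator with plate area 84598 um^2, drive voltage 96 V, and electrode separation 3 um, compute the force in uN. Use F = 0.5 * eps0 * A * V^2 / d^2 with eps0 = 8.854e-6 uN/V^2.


Step 1: Identify parameters.
eps0 = 8.854e-6 uN/V^2, A = 84598 um^2, V = 96 V, d = 3 um
Step 2: Compute V^2 = 96^2 = 9216
Step 3: Compute d^2 = 3^2 = 9
Step 4: F = 0.5 * 8.854e-6 * 84598 * 9216 / 9
F = 383.504 uN


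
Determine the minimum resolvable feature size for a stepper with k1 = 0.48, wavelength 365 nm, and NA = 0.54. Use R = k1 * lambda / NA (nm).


Step 1: Identify values: k1 = 0.48, lambda = 365 nm, NA = 0.54
Step 2: R = k1 * lambda / NA
R = 0.48 * 365 / 0.54
R = 324.4 nm


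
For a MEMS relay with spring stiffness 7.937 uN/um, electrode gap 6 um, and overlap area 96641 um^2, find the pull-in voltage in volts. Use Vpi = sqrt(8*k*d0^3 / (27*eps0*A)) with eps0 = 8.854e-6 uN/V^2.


Step 1: Compute numerator: 8 * k * d0^3 = 8 * 7.937 * 6^3 = 13715.136
Step 2: Compute denominator: 27 * eps0 * A = 27 * 8.854e-6 * 96641 = 23.102804
Step 3: Vpi = sqrt(13715.136 / 23.102804)
Vpi = 24.37 V


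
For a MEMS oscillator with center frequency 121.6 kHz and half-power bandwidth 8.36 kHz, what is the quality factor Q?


Step 1: Q = f0 / bandwidth
Step 2: Q = 121.6 / 8.36
Q = 14.5


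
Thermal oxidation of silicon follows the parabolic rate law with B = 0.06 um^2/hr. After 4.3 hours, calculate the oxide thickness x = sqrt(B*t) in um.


Step 1: Compute B*t = 0.06 * 4.3 = 0.258
Step 2: x = sqrt(0.258)
x = 0.508 um


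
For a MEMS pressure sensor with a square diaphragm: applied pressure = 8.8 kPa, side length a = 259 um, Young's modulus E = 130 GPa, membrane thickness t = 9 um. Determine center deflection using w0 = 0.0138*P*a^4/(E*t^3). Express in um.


Step 1: Convert pressure to compatible units (E is in GPa, so P in GPa).
P = 8.8 kPa = 8.8e-6 GPa
Step 2: Compute numerator: 0.0138 * P * a^4.
a^4 = 259^4 = 4499860561
numerator = 0.0138 * 8.8e-6 * 4499860561 = 5.465e+02
Step 3: Compute denominator: E * t^3 = 130 * 9^3 = 94770
Step 4: w0 = numerator / denominator = 5.465e+02 / 94770 = 0.0058 um


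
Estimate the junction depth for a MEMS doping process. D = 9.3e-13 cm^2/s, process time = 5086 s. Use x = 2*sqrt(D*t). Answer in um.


Step 1: Compute D*t = 9.3e-13 * 5086 = 4.72998e-09 cm^2
Step 2: sqrt(D*t) = 6.87749e-05 cm
Step 3: x = 2 * 6.87749e-05 cm = 1.375498e-04 cm
Step 4: Convert to um (1 cm = 1e4 um): x = 1.375 um


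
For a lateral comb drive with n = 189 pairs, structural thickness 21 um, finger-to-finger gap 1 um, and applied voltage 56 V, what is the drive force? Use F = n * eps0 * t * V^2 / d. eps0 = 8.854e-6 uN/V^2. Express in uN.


Step 1: Parameters: n=189, eps0=8.854e-6 uN/V^2, t=21 um, V=56 V, d=1 um
Step 2: V^2 = 3136
Step 3: F = 189 * 8.854e-6 * 21 * 3136 / 1
F = 110.204 uN


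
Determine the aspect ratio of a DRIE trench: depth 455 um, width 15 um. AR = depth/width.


Step 1: AR = depth / width
Step 2: AR = 455 / 15
AR = 30.3


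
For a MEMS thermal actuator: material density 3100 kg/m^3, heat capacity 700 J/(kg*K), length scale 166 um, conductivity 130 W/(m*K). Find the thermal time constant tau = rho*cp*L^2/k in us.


Step 1: Convert L to m: L = 166e-6 m
Step 2: L^2 = (166e-6)^2 = 2.7556e-08 m^2
Step 3: tau = 3100 * 700 * 2.7556e-08 / 130 = 4.5997323e-04 s
Step 4: Convert to microseconds (multiply by 1e6).
tau = 459.973 us


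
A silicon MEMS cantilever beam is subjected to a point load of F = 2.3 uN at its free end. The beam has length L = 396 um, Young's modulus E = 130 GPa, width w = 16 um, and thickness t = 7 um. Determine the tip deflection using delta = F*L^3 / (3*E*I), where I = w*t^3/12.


Step 1: Calculate the second moment of area.
I = w * t^3 / 12 = 16 * 7^3 / 12 = 457.3333 um^4
Step 2: Convert E to consistent units (1 GPa = 1000 uN/um^2).
E = 130 GPa = 130000 uN/um^2
Step 3: Calculate tip deflection.
delta = F * L^3 / (3 * E * I)
delta = 2.3 * 396^3 / (3 * 130000 * 457.3333)
delta = 0.8008 um


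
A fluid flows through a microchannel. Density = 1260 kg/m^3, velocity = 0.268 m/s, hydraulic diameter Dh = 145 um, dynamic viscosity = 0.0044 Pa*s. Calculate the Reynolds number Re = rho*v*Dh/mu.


Step 1: Convert Dh to meters: Dh = 145e-6 m
Step 2: Re = rho * v * Dh / mu
Re = 1260 * 0.268 * 145e-6 / 0.0044
Re = 11.128


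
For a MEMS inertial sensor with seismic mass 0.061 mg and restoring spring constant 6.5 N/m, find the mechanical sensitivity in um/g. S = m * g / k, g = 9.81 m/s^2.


Step 1: Convert mass: m = 0.061 mg = 6.10e-08 kg
Step 2: S = m * g / k = 6.10e-08 * 9.81 / 6.5
Step 3: S = 9.21e-08 m/g
Step 4: Convert to um/g: S = 0.092 um/g


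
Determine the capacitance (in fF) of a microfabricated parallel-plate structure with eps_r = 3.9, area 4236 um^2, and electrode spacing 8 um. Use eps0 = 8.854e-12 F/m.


Step 1: Convert area to m^2: A = 4236e-12 m^2
Step 2: Convert gap to m: d = 8e-6 m
Step 3: C = eps0 * eps_r * A / d
C = 8.854e-12 * 3.9 * 4236e-12 / 8e-6
Step 4: Convert to fF (multiply by 1e15).
C = 18.28 fF


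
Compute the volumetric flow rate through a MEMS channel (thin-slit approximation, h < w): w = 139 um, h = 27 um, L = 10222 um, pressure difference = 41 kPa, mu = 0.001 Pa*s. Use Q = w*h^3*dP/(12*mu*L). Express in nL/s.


Step 1: Convert all dimensions to SI (meters).
w = 139e-6 m, h = 27e-6 m, L = 10222e-6 m, dP = 41e3 Pa
Step 2: Q = w * h^3 * dP / (12 * mu * L)
Q = 139e-6 * (27e-6)^3 * 41e3 / (12 * 0.001 * 10222e-6) = 9.1447708e-10 m^3/s
Step 3: Convert Q from m^3/s to nL/s (1 m^3 = 1e12 nL, so multiply by 1e12).
Q = 914.477 nL/s


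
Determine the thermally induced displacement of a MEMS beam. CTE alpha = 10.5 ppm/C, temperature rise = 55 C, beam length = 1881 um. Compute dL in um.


Step 1: Convert CTE: alpha = 10.5 ppm/C = 10.5e-6 /C
Step 2: dL = 10.5e-6 * 55 * 1881
dL = 1.0863 um


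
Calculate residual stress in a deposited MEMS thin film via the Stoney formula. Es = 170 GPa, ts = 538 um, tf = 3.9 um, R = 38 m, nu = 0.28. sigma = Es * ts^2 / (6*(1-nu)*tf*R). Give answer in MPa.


Step 1: Compute numerator: Es * ts^2 = 170 * 538^2 = 49205480 (GPa*um^2)
Step 2: Compute denominator (R in um): 6*(1-nu)*tf*R = 6*0.72*3.9*38e6 = 640224000.0 (um^2)
Step 3: sigma (GPa) = 49205480 / 640224000.0 = 7.6857e-02 GPa
Step 4: Convert to MPa (x1000): sigma = 76.9 MPa


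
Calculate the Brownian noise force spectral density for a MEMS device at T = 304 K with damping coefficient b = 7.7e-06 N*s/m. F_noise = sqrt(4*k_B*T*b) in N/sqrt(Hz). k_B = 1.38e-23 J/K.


Step 1: Compute 4 * k_B * T * b
= 4 * 1.38e-23 * 304 * 7.7e-06
= 1.2921e-25 N^2/Hz
Step 2: F_noise = sqrt(1.2921e-25)
F_noise = 3.59e-13 N/sqrt(Hz)


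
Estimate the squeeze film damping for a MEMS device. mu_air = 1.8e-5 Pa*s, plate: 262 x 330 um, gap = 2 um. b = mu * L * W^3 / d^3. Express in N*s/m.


Step 1: Convert to SI.
L = 262e-6 m, W = 330e-6 m, d = 2e-6 m
Step 2: W^3 = (330e-6)^3 = 3.59e-11 m^3
Step 3: d^3 = (2e-6)^3 = 8.00e-18 m^3
Step 4: b = 1.8e-5 * 262e-6 * 3.59e-11 / 8.00e-18
b = 2.12e-02 N*s/m


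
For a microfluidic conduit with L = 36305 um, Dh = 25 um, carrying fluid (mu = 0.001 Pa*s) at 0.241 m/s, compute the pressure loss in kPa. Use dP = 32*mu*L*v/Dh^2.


Step 1: Convert to SI: L = 36305e-6 m, Dh = 25e-6 m
Step 2: dP = 32 * 0.001 * 36305e-6 * 0.241 / (25e-6)^2
Step 3: dP = 447974.66 Pa
Step 4: Convert to kPa: dP = 447.97 kPa


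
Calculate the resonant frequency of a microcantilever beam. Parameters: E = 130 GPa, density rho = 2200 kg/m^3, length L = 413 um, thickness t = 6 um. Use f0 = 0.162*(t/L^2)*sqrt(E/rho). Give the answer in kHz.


Step 1: Convert units to SI.
t_SI = 6e-6 m, L_SI = 413e-6 m
Step 2: Calculate sqrt(E/rho).
sqrt(130e9 / 2200) = 7687.06 m/s
Step 3: Compute f0.
f0 = 0.162 * 6e-6 / (413e-6)^2 * 7687.06 = 43805.3 Hz = 43.81 kHz


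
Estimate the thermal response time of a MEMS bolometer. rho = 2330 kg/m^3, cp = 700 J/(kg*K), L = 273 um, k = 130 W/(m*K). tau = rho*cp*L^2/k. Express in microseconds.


Step 1: Convert L to m: L = 273e-6 m
Step 2: L^2 = (273e-6)^2 = 7.4529e-08 m^2
Step 3: tau = 2330 * 700 * 7.4529e-08 / 130 = 9.350523e-04 s
Step 4: Convert to microseconds (multiply by 1e6).
tau = 935.052 us


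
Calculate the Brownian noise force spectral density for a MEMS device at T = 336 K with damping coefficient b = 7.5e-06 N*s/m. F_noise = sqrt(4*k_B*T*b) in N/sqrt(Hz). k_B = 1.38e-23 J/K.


Step 1: Compute 4 * k_B * T * b
= 4 * 1.38e-23 * 336 * 7.5e-06
= 1.3910e-25 N^2/Hz
Step 2: F_noise = sqrt(1.3910e-25)
F_noise = 3.73e-13 N/sqrt(Hz)


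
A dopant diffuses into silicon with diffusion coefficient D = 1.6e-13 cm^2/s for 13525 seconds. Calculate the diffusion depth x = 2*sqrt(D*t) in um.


Step 1: Compute D*t = 1.6e-13 * 13525 = 2.164e-09 cm^2
Step 2: sqrt(D*t) = 4.652e-05 cm
Step 3: x = 2 * 4.652e-05 cm = 9.304e-05 cm
Step 4: Convert to um (1 cm = 1e4 um): x = 0.93 um


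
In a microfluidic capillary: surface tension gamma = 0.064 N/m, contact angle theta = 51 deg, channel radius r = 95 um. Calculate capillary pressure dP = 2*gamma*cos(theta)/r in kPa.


Step 1: cos(51 deg) = 0.6293
Step 2: Convert r to m: r = 95e-6 m
Step 3: dP = 2 * 0.064 * 0.6293 / 95e-6 = 847.9 Pa
Step 4: Convert Pa to kPa (divide by 1000).
dP = 0.85 kPa


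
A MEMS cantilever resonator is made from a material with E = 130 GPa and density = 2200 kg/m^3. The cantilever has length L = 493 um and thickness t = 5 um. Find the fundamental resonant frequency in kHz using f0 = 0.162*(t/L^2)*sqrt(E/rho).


Step 1: Convert units to SI.
t_SI = 5e-6 m, L_SI = 493e-6 m
Step 2: Calculate sqrt(E/rho).
sqrt(130e9 / 2200) = 7687.06 m/s
Step 3: Compute f0.
f0 = 0.162 * 5e-6 / (493e-6)^2 * 7687.06 = 25618.4 Hz = 25.62 kHz


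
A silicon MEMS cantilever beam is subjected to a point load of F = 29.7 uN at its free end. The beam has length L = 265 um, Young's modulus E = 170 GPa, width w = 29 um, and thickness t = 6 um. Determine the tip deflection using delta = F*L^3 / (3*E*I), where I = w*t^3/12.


Step 1: Calculate the second moment of area.
I = w * t^3 / 12 = 29 * 6^3 / 12 = 522.0 um^4
Step 2: Convert E to consistent units (1 GPa = 1000 uN/um^2).
E = 170 GPa = 170000 uN/um^2
Step 3: Calculate tip deflection.
delta = F * L^3 / (3 * E * I)
delta = 29.7 * 265^3 / (3 * 170000 * 522.0)
delta = 2.0761 um


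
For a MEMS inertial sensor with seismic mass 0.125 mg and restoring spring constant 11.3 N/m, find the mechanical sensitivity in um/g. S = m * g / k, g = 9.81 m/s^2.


Step 1: Convert mass: m = 0.125 mg = 1.25e-07 kg
Step 2: S = m * g / k = 1.25e-07 * 9.81 / 11.3
Step 3: S = 1.09e-07 m/g
Step 4: Convert to um/g: S = 0.109 um/g


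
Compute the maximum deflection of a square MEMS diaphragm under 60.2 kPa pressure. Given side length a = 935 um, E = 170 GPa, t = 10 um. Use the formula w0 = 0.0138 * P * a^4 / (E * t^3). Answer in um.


Step 1: Convert pressure to compatible units (E is in GPa, so P in GPa).
P = 60.2 kPa = 60.2e-6 GPa
Step 2: Compute numerator: 0.0138 * P * a^4.
a^4 = 935^4 = 764269350625
numerator = 0.0138 * 60.2e-6 * 764269350625 = 6.349244e+05
Step 3: Compute denominator: E * t^3 = 170 * 10^3 = 170000
Step 4: w0 = numerator / denominator = 6.349244e+05 / 170000 = 3.7348 um


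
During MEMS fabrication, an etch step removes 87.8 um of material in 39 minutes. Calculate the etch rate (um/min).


Step 1: Etch rate = depth / time
Step 2: rate = 87.8 / 39
rate = 2.251 um/min


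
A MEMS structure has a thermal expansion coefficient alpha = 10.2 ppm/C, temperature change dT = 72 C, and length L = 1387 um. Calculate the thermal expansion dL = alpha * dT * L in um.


Step 1: Convert CTE: alpha = 10.2 ppm/C = 10.2e-6 /C
Step 2: dL = 10.2e-6 * 72 * 1387
dL = 1.0186 um


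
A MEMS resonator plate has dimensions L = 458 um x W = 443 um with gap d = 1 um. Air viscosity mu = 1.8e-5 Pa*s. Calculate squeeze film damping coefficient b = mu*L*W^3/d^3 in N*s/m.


Step 1: Convert to SI.
L = 458e-6 m, W = 443e-6 m, d = 1e-6 m
Step 2: W^3 = (443e-6)^3 = 8.69e-11 m^3
Step 3: d^3 = (1e-6)^3 = 1.00e-18 m^3
Step 4: b = 1.8e-5 * 458e-6 * 8.69e-11 / 1.00e-18
b = 7.17e-01 N*s/m


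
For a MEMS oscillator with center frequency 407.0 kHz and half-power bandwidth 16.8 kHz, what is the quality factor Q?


Step 1: Q = f0 / bandwidth
Step 2: Q = 407.0 / 16.8
Q = 24.2


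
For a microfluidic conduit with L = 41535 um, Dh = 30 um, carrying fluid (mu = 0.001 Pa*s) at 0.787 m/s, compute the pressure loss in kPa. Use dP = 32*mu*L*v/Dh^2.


Step 1: Convert to SI: L = 41535e-6 m, Dh = 30e-6 m
Step 2: dP = 32 * 0.001 * 41535e-6 * 0.787 / (30e-6)^2
Step 3: dP = 1162241.60 Pa
Step 4: Convert to kPa: dP = 1162.24 kPa


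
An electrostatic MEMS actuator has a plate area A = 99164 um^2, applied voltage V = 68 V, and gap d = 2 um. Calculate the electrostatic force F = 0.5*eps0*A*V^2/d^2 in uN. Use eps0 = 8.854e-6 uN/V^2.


Step 1: Identify parameters.
eps0 = 8.854e-6 uN/V^2, A = 99164 um^2, V = 68 V, d = 2 um
Step 2: Compute V^2 = 68^2 = 4624
Step 3: Compute d^2 = 2^2 = 4
Step 4: F = 0.5 * 8.854e-6 * 99164 * 4624 / 4
F = 507.483 uN


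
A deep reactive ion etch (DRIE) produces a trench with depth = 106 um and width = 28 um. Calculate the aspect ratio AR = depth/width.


Step 1: AR = depth / width
Step 2: AR = 106 / 28
AR = 3.8


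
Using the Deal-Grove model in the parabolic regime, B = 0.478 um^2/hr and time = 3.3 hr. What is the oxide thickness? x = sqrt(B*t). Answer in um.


Step 1: Compute B*t = 0.478 * 3.3 = 1.5774
Step 2: x = sqrt(1.5774)
x = 1.256 um


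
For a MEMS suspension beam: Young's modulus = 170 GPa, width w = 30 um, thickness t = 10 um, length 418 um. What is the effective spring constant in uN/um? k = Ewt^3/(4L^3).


Step 1: Convert E to consistent units (1 GPa = 1000 uN/um^2).
E = 170 GPa = 170000 uN/um^2
Step 2: Compute t^3 = 10^3 = 1000
Step 3: Compute L^3 = 418^3 = 73034632
Step 4: k = 170000 * 30 * 1000 / (4 * 73034632)
k = 17.4575 uN/um


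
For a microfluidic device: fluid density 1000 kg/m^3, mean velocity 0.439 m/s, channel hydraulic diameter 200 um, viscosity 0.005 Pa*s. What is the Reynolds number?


Step 1: Convert Dh to meters: Dh = 200e-6 m
Step 2: Re = rho * v * Dh / mu
Re = 1000 * 0.439 * 200e-6 / 0.005
Re = 17.56


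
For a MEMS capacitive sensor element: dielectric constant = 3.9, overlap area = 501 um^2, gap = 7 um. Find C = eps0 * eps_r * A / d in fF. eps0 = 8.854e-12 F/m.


Step 1: Convert area to m^2: A = 501e-12 m^2
Step 2: Convert gap to m: d = 7e-6 m
Step 3: C = eps0 * eps_r * A / d
C = 8.854e-12 * 3.9 * 501e-12 / 7e-6
Step 4: Convert to fF (multiply by 1e15).
C = 2.47 fF


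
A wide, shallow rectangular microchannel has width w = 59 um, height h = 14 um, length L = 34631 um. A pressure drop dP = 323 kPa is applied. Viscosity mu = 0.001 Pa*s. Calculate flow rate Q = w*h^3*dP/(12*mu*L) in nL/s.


Step 1: Convert all dimensions to SI (meters).
w = 59e-6 m, h = 14e-6 m, L = 34631e-6 m, dP = 323e3 Pa
Step 2: Q = w * h^3 * dP / (12 * mu * L)
Q = 59e-6 * (14e-6)^3 * 323e3 / (12 * 0.001 * 34631e-6) = 1.2583237e-10 m^3/s
Step 3: Convert Q from m^3/s to nL/s (1 m^3 = 1e12 nL, so multiply by 1e12).
Q = 125.832 nL/s


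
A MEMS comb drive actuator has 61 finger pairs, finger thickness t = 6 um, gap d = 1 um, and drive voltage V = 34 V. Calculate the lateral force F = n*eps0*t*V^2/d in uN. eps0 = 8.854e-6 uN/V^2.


Step 1: Parameters: n=61, eps0=8.854e-6 uN/V^2, t=6 um, V=34 V, d=1 um
Step 2: V^2 = 1156
Step 3: F = 61 * 8.854e-6 * 6 * 1156 / 1
F = 3.746 uN


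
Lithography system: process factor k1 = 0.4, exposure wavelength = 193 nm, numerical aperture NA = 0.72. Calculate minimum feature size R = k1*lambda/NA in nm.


Step 1: Identify values: k1 = 0.4, lambda = 193 nm, NA = 0.72
Step 2: R = k1 * lambda / NA
R = 0.4 * 193 / 0.72
R = 107.2 nm


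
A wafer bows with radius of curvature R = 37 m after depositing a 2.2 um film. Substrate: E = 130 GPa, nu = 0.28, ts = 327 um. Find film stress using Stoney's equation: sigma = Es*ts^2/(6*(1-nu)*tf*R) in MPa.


Step 1: Compute numerator: Es * ts^2 = 130 * 327^2 = 13900770 (GPa*um^2)
Step 2: Compute denominator (R in um): 6*(1-nu)*tf*R = 6*0.72*2.2*37e6 = 351648000.0 (um^2)
Step 3: sigma (GPa) = 13900770 / 351648000.0 = 3.953e-02 GPa
Step 4: Convert to MPa (x1000): sigma = 39.5 MPa


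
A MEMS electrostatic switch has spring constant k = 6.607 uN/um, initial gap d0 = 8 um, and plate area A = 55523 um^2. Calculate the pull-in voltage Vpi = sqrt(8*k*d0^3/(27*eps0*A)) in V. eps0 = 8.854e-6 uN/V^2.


Step 1: Compute numerator: 8 * k * d0^3 = 8 * 6.607 * 8^3 = 27062.272
Step 2: Compute denominator: 27 * eps0 * A = 27 * 8.854e-6 * 55523 = 13.273217
Step 3: Vpi = sqrt(27062.272 / 13.273217)
Vpi = 45.15 V


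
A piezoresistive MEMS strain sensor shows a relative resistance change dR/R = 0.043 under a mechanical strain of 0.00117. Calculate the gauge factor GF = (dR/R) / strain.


Step 1: Identify values.
dR/R = 0.043, strain = 0.00117
Step 2: GF = (dR/R) / strain = 0.043 / 0.00117
GF = 36.8


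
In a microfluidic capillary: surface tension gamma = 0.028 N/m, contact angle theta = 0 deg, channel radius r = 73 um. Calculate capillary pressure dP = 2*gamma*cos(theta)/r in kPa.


Step 1: cos(0 deg) = 1.0
Step 2: Convert r to m: r = 73e-6 m
Step 3: dP = 2 * 0.028 * 1.0 / 73e-6 = 767.1 Pa
Step 4: Convert Pa to kPa (divide by 1000).
dP = 0.77 kPa


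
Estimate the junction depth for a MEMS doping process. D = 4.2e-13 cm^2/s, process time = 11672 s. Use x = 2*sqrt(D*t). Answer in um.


Step 1: Compute D*t = 4.2e-13 * 11672 = 4.90224e-09 cm^2
Step 2: sqrt(D*t) = 7.002e-05 cm
Step 3: x = 2 * 7.002e-05 cm = 1.4004e-04 cm
Step 4: Convert to um (1 cm = 1e4 um): x = 1.4 um


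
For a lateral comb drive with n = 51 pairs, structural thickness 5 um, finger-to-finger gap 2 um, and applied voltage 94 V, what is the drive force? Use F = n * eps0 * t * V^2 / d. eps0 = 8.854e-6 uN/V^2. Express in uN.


Step 1: Parameters: n=51, eps0=8.854e-6 uN/V^2, t=5 um, V=94 V, d=2 um
Step 2: V^2 = 8836
Step 3: F = 51 * 8.854e-6 * 5 * 8836 / 2
F = 9.975 uN


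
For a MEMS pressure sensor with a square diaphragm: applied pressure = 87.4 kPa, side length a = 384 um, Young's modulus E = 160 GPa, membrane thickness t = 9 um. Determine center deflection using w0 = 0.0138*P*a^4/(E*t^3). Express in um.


Step 1: Convert pressure to compatible units (E is in GPa, so P in GPa).
P = 87.4 kPa = 87.4e-6 GPa
Step 2: Compute numerator: 0.0138 * P * a^4.
a^4 = 384^4 = 21743271936
numerator = 0.0138 * 87.4e-6 * 21743271936 = 2.6225e+04
Step 3: Compute denominator: E * t^3 = 160 * 9^3 = 116640
Step 4: w0 = numerator / denominator = 2.6225e+04 / 116640 = 0.2248 um


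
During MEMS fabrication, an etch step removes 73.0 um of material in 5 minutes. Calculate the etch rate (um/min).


Step 1: Etch rate = depth / time
Step 2: rate = 73.0 / 5
rate = 14.6 um/min


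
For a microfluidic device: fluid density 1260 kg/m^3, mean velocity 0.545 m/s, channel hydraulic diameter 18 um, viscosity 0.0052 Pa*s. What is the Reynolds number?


Step 1: Convert Dh to meters: Dh = 18e-6 m
Step 2: Re = rho * v * Dh / mu
Re = 1260 * 0.545 * 18e-6 / 0.0052
Re = 2.377


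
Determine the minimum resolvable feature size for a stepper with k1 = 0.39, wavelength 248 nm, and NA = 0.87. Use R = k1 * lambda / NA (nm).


Step 1: Identify values: k1 = 0.39, lambda = 248 nm, NA = 0.87
Step 2: R = k1 * lambda / NA
R = 0.39 * 248 / 0.87
R = 111.2 nm


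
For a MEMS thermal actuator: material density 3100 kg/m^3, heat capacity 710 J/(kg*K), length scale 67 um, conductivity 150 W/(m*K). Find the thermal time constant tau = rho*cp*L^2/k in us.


Step 1: Convert L to m: L = 67e-6 m
Step 2: L^2 = (67e-6)^2 = 4.489e-09 m^2
Step 3: tau = 3100 * 710 * 4.489e-09 / 150 = 6.586859e-05 s
Step 4: Convert to microseconds (multiply by 1e6).
tau = 65.869 us


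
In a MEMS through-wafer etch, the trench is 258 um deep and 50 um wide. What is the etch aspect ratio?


Step 1: AR = depth / width
Step 2: AR = 258 / 50
AR = 5.2


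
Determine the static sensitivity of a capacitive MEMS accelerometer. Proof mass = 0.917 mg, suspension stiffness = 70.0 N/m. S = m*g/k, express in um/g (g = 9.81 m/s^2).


Step 1: Convert mass: m = 0.917 mg = 9.17e-07 kg
Step 2: S = m * g / k = 9.17e-07 * 9.81 / 70.0
Step 3: S = 1.29e-07 m/g
Step 4: Convert to um/g: S = 0.129 um/g


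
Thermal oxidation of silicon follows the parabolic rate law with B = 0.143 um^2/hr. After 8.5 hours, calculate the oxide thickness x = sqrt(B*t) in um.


Step 1: Compute B*t = 0.143 * 8.5 = 1.2155
Step 2: x = sqrt(1.2155)
x = 1.102 um


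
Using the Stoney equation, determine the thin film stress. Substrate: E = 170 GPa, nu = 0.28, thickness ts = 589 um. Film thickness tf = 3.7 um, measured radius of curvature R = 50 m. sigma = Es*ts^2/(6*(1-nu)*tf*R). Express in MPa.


Step 1: Compute numerator: Es * ts^2 = 170 * 589^2 = 58976570 (GPa*um^2)
Step 2: Compute denominator (R in um): 6*(1-nu)*tf*R = 6*0.72*3.7*50e6 = 799200000.0 (um^2)
Step 3: sigma (GPa) = 58976570 / 799200000.0 = 7.3795e-02 GPa
Step 4: Convert to MPa (x1000): sigma = 73.8 MPa


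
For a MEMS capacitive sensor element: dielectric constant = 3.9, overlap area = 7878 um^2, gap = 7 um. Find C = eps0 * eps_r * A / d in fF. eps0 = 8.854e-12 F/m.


Step 1: Convert area to m^2: A = 7878e-12 m^2
Step 2: Convert gap to m: d = 7e-6 m
Step 3: C = eps0 * eps_r * A / d
C = 8.854e-12 * 3.9 * 7878e-12 / 7e-6
Step 4: Convert to fF (multiply by 1e15).
C = 38.86 fF


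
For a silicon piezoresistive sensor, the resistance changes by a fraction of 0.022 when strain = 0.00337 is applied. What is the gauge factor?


Step 1: Identify values.
dR/R = 0.022, strain = 0.00337
Step 2: GF = (dR/R) / strain = 0.022 / 0.00337
GF = 6.5


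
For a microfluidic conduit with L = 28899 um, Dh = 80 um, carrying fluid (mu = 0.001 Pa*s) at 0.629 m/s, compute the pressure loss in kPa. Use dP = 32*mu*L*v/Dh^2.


Step 1: Convert to SI: L = 28899e-6 m, Dh = 80e-6 m
Step 2: dP = 32 * 0.001 * 28899e-6 * 0.629 / (80e-6)^2
Step 3: dP = 90887.36 Pa
Step 4: Convert to kPa: dP = 90.89 kPa


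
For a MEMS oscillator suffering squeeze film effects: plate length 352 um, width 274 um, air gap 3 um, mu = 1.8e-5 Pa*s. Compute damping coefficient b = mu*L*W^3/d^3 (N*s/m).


Step 1: Convert to SI.
L = 352e-6 m, W = 274e-6 m, d = 3e-6 m
Step 2: W^3 = (274e-6)^3 = 2.06e-11 m^3
Step 3: d^3 = (3e-6)^3 = 2.70e-17 m^3
Step 4: b = 1.8e-5 * 352e-6 * 2.06e-11 / 2.70e-17
b = 4.83e-03 N*s/m


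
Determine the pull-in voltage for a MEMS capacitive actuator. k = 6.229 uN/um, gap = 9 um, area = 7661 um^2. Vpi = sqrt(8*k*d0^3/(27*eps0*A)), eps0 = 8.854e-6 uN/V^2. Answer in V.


Step 1: Compute numerator: 8 * k * d0^3 = 8 * 6.229 * 9^3 = 36327.528
Step 2: Compute denominator: 27 * eps0 * A = 27 * 8.854e-6 * 7661 = 1.831423
Step 3: Vpi = sqrt(36327.528 / 1.831423)
Vpi = 140.84 V


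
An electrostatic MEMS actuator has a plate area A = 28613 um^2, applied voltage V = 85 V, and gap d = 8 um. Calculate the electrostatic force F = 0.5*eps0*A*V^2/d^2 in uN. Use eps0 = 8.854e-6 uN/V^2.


Step 1: Identify parameters.
eps0 = 8.854e-6 uN/V^2, A = 28613 um^2, V = 85 V, d = 8 um
Step 2: Compute V^2 = 85^2 = 7225
Step 3: Compute d^2 = 8^2 = 64
Step 4: F = 0.5 * 8.854e-6 * 28613 * 7225 / 64
F = 14.3 uN


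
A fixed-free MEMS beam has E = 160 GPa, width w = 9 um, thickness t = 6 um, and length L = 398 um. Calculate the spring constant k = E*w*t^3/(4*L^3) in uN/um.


Step 1: Convert E to consistent units (1 GPa = 1000 uN/um^2).
E = 160 GPa = 160000 uN/um^2
Step 2: Compute t^3 = 6^3 = 216
Step 3: Compute L^3 = 398^3 = 63044792
Step 4: k = 160000 * 9 * 216 / (4 * 63044792)
k = 1.2334 uN/um


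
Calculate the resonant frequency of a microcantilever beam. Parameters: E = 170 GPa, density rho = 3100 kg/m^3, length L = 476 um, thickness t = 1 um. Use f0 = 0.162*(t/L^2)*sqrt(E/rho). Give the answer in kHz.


Step 1: Convert units to SI.
t_SI = 1e-6 m, L_SI = 476e-6 m
Step 2: Calculate sqrt(E/rho).
sqrt(170e9 / 3100) = 7405.32 m/s
Step 3: Compute f0.
f0 = 0.162 * 1e-6 / (476e-6)^2 * 7405.32 = 5294.7 Hz = 5.29 kHz


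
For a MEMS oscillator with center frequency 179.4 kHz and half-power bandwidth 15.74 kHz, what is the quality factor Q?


Step 1: Q = f0 / bandwidth
Step 2: Q = 179.4 / 15.74
Q = 11.4


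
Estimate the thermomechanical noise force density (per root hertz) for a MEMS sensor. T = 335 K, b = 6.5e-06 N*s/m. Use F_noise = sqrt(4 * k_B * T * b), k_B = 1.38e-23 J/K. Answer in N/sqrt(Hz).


Step 1: Compute 4 * k_B * T * b
= 4 * 1.38e-23 * 335 * 6.5e-06
= 1.2020e-25 N^2/Hz
Step 2: F_noise = sqrt(1.2020e-25)
F_noise = 3.47e-13 N/sqrt(Hz)


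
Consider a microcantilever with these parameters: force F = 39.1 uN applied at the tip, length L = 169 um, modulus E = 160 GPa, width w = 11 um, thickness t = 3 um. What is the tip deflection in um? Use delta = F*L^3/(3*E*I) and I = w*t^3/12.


Step 1: Calculate the second moment of area.
I = w * t^3 / 12 = 11 * 3^3 / 12 = 24.75 um^4
Step 2: Convert E to consistent units (1 GPa = 1000 uN/um^2).
E = 160 GPa = 160000 uN/um^2
Step 3: Calculate tip deflection.
delta = F * L^3 / (3 * E * I)
delta = 39.1 * 169^3 / (3 * 160000 * 24.75)
delta = 15.8862 um


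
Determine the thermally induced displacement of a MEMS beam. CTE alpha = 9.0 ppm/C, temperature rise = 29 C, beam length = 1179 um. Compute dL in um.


Step 1: Convert CTE: alpha = 9.0 ppm/C = 9.0e-6 /C
Step 2: dL = 9.0e-6 * 29 * 1179
dL = 0.3077 um


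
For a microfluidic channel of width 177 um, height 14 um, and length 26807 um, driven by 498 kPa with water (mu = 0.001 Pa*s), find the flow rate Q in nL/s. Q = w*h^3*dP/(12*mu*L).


Step 1: Convert all dimensions to SI (meters).
w = 177e-6 m, h = 14e-6 m, L = 26807e-6 m, dP = 498e3 Pa
Step 2: Q = w * h^3 * dP / (12 * mu * L)
Q = 177e-6 * (14e-6)^3 * 498e3 / (12 * 0.001 * 26807e-6) = 7.518951e-10 m^3/s
Step 3: Convert Q from m^3/s to nL/s (1 m^3 = 1e12 nL, so multiply by 1e12).
Q = 751.895 nL/s


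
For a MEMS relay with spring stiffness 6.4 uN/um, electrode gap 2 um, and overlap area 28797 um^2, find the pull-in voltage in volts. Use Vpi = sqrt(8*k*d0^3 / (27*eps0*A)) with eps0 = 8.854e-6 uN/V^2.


Step 1: Compute numerator: 8 * k * d0^3 = 8 * 6.4 * 2^3 = 409.6
Step 2: Compute denominator: 27 * eps0 * A = 27 * 8.854e-6 * 28797 = 6.884153
Step 3: Vpi = sqrt(409.6 / 6.884153)
Vpi = 7.71 V


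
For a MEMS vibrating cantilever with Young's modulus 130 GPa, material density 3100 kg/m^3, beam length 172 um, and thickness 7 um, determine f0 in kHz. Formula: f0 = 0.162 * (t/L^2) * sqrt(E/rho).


Step 1: Convert units to SI.
t_SI = 7e-6 m, L_SI = 172e-6 m
Step 2: Calculate sqrt(E/rho).
sqrt(130e9 / 3100) = 6475.76 m/s
Step 3: Compute f0.
f0 = 0.162 * 7e-6 / (172e-6)^2 * 6475.76 = 248225.8 Hz = 248.23 kHz


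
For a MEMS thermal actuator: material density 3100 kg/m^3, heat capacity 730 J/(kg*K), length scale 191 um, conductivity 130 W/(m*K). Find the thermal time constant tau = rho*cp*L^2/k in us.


Step 1: Convert L to m: L = 191e-6 m
Step 2: L^2 = (191e-6)^2 = 3.6481e-08 m^2
Step 3: tau = 3100 * 730 * 3.6481e-08 / 130 = 6.3505e-04 s
Step 4: Convert to microseconds (multiply by 1e6).
tau = 635.05 us


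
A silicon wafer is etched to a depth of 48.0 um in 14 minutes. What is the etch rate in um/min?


Step 1: Etch rate = depth / time
Step 2: rate = 48.0 / 14
rate = 3.429 um/min


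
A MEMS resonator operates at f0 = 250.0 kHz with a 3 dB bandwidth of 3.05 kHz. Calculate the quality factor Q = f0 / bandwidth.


Step 1: Q = f0 / bandwidth
Step 2: Q = 250.0 / 3.05
Q = 82.0


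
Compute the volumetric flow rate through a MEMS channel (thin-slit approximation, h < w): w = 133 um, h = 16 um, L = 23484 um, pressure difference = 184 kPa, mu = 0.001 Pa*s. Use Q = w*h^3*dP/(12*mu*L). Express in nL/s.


Step 1: Convert all dimensions to SI (meters).
w = 133e-6 m, h = 16e-6 m, L = 23484e-6 m, dP = 184e3 Pa
Step 2: Q = w * h^3 * dP / (12 * mu * L)
Q = 133e-6 * (16e-6)^3 * 184e3 / (12 * 0.001 * 23484e-6) = 3.5569364e-10 m^3/s
Step 3: Convert Q from m^3/s to nL/s (1 m^3 = 1e12 nL, so multiply by 1e12).
Q = 355.694 nL/s


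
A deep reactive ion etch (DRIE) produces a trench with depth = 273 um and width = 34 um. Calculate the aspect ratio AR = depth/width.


Step 1: AR = depth / width
Step 2: AR = 273 / 34
AR = 8.0


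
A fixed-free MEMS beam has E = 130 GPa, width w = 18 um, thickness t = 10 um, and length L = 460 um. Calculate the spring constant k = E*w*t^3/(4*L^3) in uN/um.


Step 1: Convert E to consistent units (1 GPa = 1000 uN/um^2).
E = 130 GPa = 130000 uN/um^2
Step 2: Compute t^3 = 10^3 = 1000
Step 3: Compute L^3 = 460^3 = 97336000
Step 4: k = 130000 * 18 * 1000 / (4 * 97336000)
k = 6.0101 uN/um
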